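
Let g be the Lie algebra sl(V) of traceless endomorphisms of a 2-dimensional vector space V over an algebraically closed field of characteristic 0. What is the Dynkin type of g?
type A_1

This is sl(2), which has dimension 2^2 - 1 = 3 and rank 2 - 1 = 1 (a Cartan subalgebra is the diagonal traceless matrices). In the classification of classical Lie algebras, the special linear algebra sl(n+1) has type A_n; here n = 1, so the Dynkin diagram is a chain of 1 nodes with single edges (A_1). Hence the type is A_1.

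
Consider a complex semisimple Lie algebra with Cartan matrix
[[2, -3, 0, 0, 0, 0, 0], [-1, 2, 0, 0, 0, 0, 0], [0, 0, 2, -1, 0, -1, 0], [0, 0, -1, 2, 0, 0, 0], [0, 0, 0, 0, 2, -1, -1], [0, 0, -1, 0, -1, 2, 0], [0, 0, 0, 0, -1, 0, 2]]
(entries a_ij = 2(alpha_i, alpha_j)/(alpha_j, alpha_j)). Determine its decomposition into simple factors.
A_5 (sl(6)) ⊕ G_2

The diagram associated to this matrix has two connected components: the simple roots {alpha_3, alpha_4, alpha_5, alpha_6, alpha_7} form a chain of 5 nodes with single edges (A_5), and {alpha_1, alpha_2} form two nodes joined by a triple edge (G_2). A semisimple Lie algebra decomposes uniquely as the direct sum of simple ideals, one per connected component of its Dynkin diagram, so g ≅ A_5 ⊕ G_2 (dimension 35 + 14 = 49).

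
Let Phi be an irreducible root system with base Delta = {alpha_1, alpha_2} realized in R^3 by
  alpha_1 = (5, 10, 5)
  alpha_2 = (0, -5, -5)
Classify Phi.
G_2

Compute the Cartan integers a_ij = 2(alpha_i, alpha_j)/(alpha_j, alpha_j); the resulting 2x2 Cartan matrix is
[[2, -3], [-1, 2]].
The roots have two lengths (squared-length ratio 3:1); the short ones are alpha_{2}. The associated Dynkin diagram is two nodes joined by a triple edge (G_2), so the type is G_2.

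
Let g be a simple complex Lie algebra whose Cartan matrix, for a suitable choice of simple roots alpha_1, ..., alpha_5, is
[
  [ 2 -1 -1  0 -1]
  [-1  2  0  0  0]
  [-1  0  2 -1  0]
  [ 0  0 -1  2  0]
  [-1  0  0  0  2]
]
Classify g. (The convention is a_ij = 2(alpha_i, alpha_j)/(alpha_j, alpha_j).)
D_5

The matrix has rank 5 with 2's on the diagonal. Reading the off-diagonal entries as Dynkin edges (a single edge where a_ij = a_ji = -1; a double or triple edge where a_ij * a_ji = 2 or 3), the diagram is a chain of 3 nodes with a fork of two nodes at one end (D_5). One simple-root ordering that puts it in standard form is (alpha_4, alpha_3, alpha_1, alpha_5, alpha_2). So the algebra is type D_5, i.e. so(10).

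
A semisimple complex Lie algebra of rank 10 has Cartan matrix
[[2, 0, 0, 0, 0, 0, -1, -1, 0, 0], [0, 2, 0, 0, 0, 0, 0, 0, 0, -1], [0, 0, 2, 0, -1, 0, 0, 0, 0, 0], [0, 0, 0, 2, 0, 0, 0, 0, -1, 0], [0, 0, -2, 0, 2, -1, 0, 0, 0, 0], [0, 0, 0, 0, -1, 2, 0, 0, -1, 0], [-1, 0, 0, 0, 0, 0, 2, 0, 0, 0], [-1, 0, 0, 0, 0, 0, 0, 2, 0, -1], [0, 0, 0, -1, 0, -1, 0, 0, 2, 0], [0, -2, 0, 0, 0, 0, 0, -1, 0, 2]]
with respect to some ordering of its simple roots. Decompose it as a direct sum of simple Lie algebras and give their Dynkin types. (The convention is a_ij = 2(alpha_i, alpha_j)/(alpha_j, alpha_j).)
B5 ⊕ B5

The diagram associated to this matrix has two connected components: the simple roots {alpha_3, alpha_4, alpha_5, alpha_6, alpha_9} form a chain of 5 nodes with a double edge at one end; the terminal node there is the unique short simple root (B_5), and {alpha_1, alpha_2, alpha_7, alpha_8, alpha_10} form a chain of 5 nodes with a double edge at one end; the terminal node there is the unique short simple root (B_5). A semisimple Lie algebra decomposes uniquely as the direct sum of simple ideals, one per connected component of its Dynkin diagram, so g ≅ B_5 ⊕ B_5 (dimension 55 + 55 = 110).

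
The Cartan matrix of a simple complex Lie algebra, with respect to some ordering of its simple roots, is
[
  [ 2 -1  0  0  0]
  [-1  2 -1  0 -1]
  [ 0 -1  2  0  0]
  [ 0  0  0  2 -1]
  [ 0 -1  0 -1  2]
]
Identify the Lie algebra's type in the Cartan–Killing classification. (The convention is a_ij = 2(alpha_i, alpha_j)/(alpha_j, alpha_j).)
D5

The matrix has rank 5 with 2's on the diagonal. Reading the off-diagonal entries as Dynkin edges (a single edge where a_ij = a_ji = -1; a double or triple edge where a_ij * a_ji = 2 or 3), the diagram is a chain of 3 nodes with a fork of two nodes at one end (D_5). One simple-root ordering that puts it in standard form is (alpha_4, alpha_5, alpha_2, alpha_3, alpha_1). So the algebra is type D_5, i.e. so(10).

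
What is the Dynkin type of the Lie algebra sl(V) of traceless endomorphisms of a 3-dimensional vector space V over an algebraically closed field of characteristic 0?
This is sl(3), which has dimension 3^2 - 1 = 8 and rank 3 - 1 = 2 (a Cartan subalgebra is the diagonal traceless matrices). In the classification of classical Lie algebras, the special linear algebra sl(n+1) has type A_n; here n = 2, so the Dynkin diagram is a chain of 2 nodes with single edges (A_2). Hence the type is A_2.

A_2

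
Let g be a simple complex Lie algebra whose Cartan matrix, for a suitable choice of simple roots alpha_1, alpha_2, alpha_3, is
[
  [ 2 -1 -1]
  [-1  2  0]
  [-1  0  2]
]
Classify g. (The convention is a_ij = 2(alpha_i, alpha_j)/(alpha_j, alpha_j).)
The matrix has rank 3 with 2's on the diagonal. Reading the off-diagonal entries as Dynkin edges (a single edge where a_ij = a_ji = -1; a double or triple edge where a_ij * a_ji = 2 or 3), the diagram is a chain of 3 nodes with single edges (A_3). One simple-root ordering that puts it in standard form is (alpha_3, alpha_1, alpha_2). So the algebra is type A_3, i.e. sl(4).

A_3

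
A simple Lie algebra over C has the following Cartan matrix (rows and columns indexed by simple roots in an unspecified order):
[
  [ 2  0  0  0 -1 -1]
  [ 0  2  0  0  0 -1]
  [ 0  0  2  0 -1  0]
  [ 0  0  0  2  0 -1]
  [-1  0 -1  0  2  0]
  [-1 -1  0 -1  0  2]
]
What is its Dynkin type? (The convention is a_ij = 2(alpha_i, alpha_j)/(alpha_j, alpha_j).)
D_6 (so(12))

The matrix has rank 6 with 2's on the diagonal. Reading the off-diagonal entries as Dynkin edges (a single edge where a_ij = a_ji = -1; a double or triple edge where a_ij * a_ji = 2 or 3), the diagram is a chain of 4 nodes with a fork of two nodes at one end (D_6). One simple-root ordering that puts it in standard form is (alpha_3, alpha_5, alpha_1, alpha_6, alpha_4, alpha_2). So the algebra is type D_6, i.e. so(12).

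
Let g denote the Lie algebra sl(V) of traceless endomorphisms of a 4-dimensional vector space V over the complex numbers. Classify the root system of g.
This is sl(4), which has dimension 4^2 - 1 = 15 and rank 4 - 1 = 3 (a Cartan subalgebra is the diagonal traceless matrices). In the classification of classical Lie algebras, the special linear algebra sl(n+1) has type A_n; here n = 3, so the Dynkin diagram is a chain of 3 nodes with single edges (A_3). Hence the type is A_3.

type A_3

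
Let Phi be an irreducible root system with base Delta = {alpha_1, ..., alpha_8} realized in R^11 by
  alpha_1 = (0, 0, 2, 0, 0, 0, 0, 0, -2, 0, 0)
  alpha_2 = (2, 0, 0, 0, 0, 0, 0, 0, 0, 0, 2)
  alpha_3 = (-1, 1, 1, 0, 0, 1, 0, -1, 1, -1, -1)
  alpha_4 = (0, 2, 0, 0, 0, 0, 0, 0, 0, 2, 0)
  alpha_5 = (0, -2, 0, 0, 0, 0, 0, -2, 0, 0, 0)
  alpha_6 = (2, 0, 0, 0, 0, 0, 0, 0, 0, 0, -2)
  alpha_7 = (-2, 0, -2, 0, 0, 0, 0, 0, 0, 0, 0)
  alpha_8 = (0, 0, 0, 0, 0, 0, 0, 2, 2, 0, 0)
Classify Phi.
Compute the Cartan integers a_ij = 2(alpha_i, alpha_j)/(alpha_j, alpha_j); the resulting 8x8 Cartan matrix is
[[2, 0, 0, 0, 0, 0, -1, -1], [0, 2, -1, 0, 0, 0, -1, 0], [0, -1, 2, 0, 0, 0, 0, 0], [0, 0, 0, 2, -1, 0, 0, 0], [0, 0, 0, -1, 2, 0, 0, -1], [0, 0, 0, 0, 0, 2, -1, 0], [-1, -1, 0, 0, 0, -1, 2, 0], [-1, 0, 0, 0, -1, 0, 0, 2]].
All simple roots have the same length, so the diagram is simply laced. The associated Dynkin diagram is a chain of 7 nodes with one extra node attached to the third node from one end (E_8), so the type is E_8.

E_8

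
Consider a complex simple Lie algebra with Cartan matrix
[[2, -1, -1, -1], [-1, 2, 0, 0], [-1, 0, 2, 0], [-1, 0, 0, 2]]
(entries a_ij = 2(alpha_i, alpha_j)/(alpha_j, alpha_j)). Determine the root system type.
The matrix has rank 4 with 2's on the diagonal. Reading the off-diagonal entries as Dynkin edges (a single edge where a_ij = a_ji = -1; a double or triple edge where a_ij * a_ji = 2 or 3), the diagram is a chain of 2 nodes with a fork of two nodes at one end (D_4). One simple-root ordering that puts it in standard form is (alpha_3, alpha_1, alpha_4, alpha_2). So the algebra is type D_4, i.e. so(8).

type D_4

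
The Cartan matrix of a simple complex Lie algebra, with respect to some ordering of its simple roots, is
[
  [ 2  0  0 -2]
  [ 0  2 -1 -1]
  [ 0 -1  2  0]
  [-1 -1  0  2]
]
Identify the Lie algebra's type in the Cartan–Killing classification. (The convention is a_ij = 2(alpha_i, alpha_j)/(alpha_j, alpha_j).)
The matrix has rank 4 with 2's on the diagonal. Reading the off-diagonal entries as Dynkin edges (a single edge where a_ij = a_ji = -1; a double or triple edge where a_ij * a_ji = 2 or 3), the diagram is a chain of 4 nodes with a double edge at one end; the terminal node there is the unique long simple root (C_4). One simple-root ordering that puts it in standard form is (alpha_3, alpha_2, alpha_4, alpha_1). So the algebra is type C_4, i.e. sp(8).

C_4 (sp(8))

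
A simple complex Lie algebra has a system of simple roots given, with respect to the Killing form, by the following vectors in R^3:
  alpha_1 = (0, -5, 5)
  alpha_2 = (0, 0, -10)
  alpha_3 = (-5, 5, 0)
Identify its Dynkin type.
type C_3

Compute the Cartan integers a_ij = 2(alpha_i, alpha_j)/(alpha_j, alpha_j); the resulting 3x3 Cartan matrix is
[[2, -1, -1], [-2, 2, 0], [-1, 0, 2]].
The roots have two lengths (squared-length ratio 2:1); the short ones are alpha_{1,3}. The associated Dynkin diagram is a chain of 3 nodes with a double edge at one end; the terminal node there is the unique long simple root (C_3), so the type is C_3 (the algebra sp(6)).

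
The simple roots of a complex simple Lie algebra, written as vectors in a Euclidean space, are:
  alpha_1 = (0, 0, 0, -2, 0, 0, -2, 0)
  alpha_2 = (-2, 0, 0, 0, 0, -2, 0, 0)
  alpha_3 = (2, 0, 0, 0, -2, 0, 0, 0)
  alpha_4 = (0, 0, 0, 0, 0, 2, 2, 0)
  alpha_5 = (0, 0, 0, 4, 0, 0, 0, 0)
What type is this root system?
type C_5

Compute the Cartan integers a_ij = 2(alpha_i, alpha_j)/(alpha_j, alpha_j); the resulting 5x5 Cartan matrix is
[[2, 0, 0, -1, -1], [0, 2, -1, -1, 0], [0, -1, 2, 0, 0], [-1, -1, 0, 2, 0], [-2, 0, 0, 0, 2]].
The roots have two lengths (squared-length ratio 2:1); the short ones are alpha_{1,2,3,4}. The associated Dynkin diagram is a chain of 5 nodes with a double edge at one end; the terminal node there is the unique long simple root (C_5), so the type is C_5 (the algebra sp(10)).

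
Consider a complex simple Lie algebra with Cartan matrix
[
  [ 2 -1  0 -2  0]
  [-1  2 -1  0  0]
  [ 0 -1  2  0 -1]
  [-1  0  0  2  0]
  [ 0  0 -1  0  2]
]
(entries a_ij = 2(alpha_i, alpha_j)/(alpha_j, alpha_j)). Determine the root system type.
The matrix has rank 5 with 2's on the diagonal. Reading the off-diagonal entries as Dynkin edges (a single edge where a_ij = a_ji = -1; a double or triple edge where a_ij * a_ji = 2 or 3), the diagram is a chain of 5 nodes with a double edge at one end; the terminal node there is the unique short simple root (B_5). One simple-root ordering that puts it in standard form is (alpha_5, alpha_3, alpha_2, alpha_1, alpha_4). So the algebra is type B_5, i.e. so(11).

B5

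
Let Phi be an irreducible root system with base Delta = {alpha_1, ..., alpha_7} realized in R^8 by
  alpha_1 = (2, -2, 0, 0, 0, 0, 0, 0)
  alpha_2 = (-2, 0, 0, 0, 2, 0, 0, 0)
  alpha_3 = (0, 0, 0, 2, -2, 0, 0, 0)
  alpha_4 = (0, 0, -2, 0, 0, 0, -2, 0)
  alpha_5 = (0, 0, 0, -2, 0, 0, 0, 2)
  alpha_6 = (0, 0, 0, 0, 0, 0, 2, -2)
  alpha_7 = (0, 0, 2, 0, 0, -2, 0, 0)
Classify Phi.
Compute the Cartan integers a_ij = 2(alpha_i, alpha_j)/(alpha_j, alpha_j); the resulting 7x7 Cartan matrix is
[[2, -1, 0, 0, 0, 0, 0], [-1, 2, -1, 0, 0, 0, 0], [0, -1, 2, 0, -1, 0, 0], [0, 0, 0, 2, 0, -1, -1], [0, 0, -1, 0, 2, -1, 0], [0, 0, 0, -1, -1, 2, 0], [0, 0, 0, -1, 0, 0, 2]].
All simple roots have the same length, so the diagram is simply laced. The associated Dynkin diagram is a chain of 7 nodes with single edges (A_7), so the type is A_7 (the algebra sl(8)).

A_7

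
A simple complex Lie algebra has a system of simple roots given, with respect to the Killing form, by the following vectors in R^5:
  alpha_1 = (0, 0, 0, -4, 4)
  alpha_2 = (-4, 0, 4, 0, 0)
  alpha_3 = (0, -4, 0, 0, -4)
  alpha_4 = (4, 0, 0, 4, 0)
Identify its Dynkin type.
A4

Compute the Cartan integers a_ij = 2(alpha_i, alpha_j)/(alpha_j, alpha_j); the resulting 4x4 Cartan matrix is
[[2, 0, -1, -1], [0, 2, 0, -1], [-1, 0, 2, 0], [-1, -1, 0, 2]].
All simple roots have the same length, so the diagram is simply laced. The associated Dynkin diagram is a chain of 4 nodes with single edges (A_4), so the type is A_4 (the algebra sl(5)).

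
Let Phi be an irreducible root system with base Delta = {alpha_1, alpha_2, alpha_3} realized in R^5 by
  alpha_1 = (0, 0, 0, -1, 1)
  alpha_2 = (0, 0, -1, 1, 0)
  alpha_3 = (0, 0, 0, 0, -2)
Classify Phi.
C3

Compute the Cartan integers a_ij = 2(alpha_i, alpha_j)/(alpha_j, alpha_j); the resulting 3x3 Cartan matrix is
[[2, -1, -1], [-1, 2, 0], [-2, 0, 2]].
The roots have two lengths (squared-length ratio 2:1); the short ones are alpha_{1,2}. The associated Dynkin diagram is a chain of 3 nodes with a double edge at one end; the terminal node there is the unique long simple root (C_3), so the type is C_3 (the algebra sp(6)).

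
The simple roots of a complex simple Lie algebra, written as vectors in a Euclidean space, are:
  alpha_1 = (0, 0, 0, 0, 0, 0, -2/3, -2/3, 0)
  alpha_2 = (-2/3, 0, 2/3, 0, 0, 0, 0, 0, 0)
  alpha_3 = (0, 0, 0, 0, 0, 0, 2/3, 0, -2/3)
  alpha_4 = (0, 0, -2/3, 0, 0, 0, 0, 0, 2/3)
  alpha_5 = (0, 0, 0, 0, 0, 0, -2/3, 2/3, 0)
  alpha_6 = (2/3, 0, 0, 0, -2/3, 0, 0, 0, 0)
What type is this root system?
Compute the Cartan integers a_ij = 2(alpha_i, alpha_j)/(alpha_j, alpha_j); the resulting 6x6 Cartan matrix is
[[2, 0, -1, 0, 0, 0], [0, 2, 0, -1, 0, -1], [-1, 0, 2, -1, -1, 0], [0, -1, -1, 2, 0, 0], [0, 0, -1, 0, 2, 0], [0, -1, 0, 0, 0, 2]].
All simple roots have the same length, so the diagram is simply laced. The associated Dynkin diagram is a chain of 4 nodes with a fork of two nodes at one end (D_6), so the type is D_6 (the algebra so(12)).

D_6 (so(12))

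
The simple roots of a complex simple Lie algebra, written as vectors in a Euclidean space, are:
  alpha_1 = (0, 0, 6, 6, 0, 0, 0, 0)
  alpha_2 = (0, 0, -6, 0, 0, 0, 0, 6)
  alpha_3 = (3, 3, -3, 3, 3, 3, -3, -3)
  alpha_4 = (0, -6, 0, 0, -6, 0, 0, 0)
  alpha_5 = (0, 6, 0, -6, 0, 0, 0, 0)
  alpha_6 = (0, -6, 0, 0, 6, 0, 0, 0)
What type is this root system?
type E_6

Compute the Cartan integers a_ij = 2(alpha_i, alpha_j)/(alpha_j, alpha_j); the resulting 6x6 Cartan matrix is
[[2, -1, 0, 0, -1, 0], [-1, 2, 0, 0, 0, 0], [0, 0, 2, -1, 0, 0], [0, 0, -1, 2, -1, 0], [-1, 0, 0, -1, 2, -1], [0, 0, 0, 0, -1, 2]].
All simple roots have the same length, so the diagram is simply laced. The associated Dynkin diagram is a chain of 5 nodes with one extra node attached to the third node from one end (E_6), so the type is E_6.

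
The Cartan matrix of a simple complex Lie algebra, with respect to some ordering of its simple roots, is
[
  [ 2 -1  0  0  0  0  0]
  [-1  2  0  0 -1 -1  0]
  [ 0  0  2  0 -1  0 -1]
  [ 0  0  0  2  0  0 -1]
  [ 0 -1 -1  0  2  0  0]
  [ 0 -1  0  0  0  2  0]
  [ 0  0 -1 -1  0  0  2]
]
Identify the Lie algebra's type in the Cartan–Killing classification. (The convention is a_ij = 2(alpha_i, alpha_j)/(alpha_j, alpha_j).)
The matrix has rank 7 with 2's on the diagonal. Reading the off-diagonal entries as Dynkin edges (a single edge where a_ij = a_ji = -1; a double or triple edge where a_ij * a_ji = 2 or 3), the diagram is a chain of 5 nodes with a fork of two nodes at one end (D_7). One simple-root ordering that puts it in standard form is (alpha_4, alpha_7, alpha_3, alpha_5, alpha_2, alpha_6, alpha_1). So the algebra is type D_7, i.e. so(14).

D_7 (so(14))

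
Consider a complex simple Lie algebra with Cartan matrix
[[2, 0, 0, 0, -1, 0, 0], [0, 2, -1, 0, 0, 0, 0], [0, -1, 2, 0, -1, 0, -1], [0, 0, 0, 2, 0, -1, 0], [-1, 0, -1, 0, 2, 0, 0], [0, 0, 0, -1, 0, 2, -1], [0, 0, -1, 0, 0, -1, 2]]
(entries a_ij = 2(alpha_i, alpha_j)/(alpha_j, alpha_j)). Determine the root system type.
The matrix has rank 7 with 2's on the diagonal. Reading the off-diagonal entries as Dynkin edges (a single edge where a_ij = a_ji = -1; a double or triple edge where a_ij * a_ji = 2 or 3), the diagram is a chain of 6 nodes with one extra node attached to the third node from one end (E_7). One simple-root ordering that puts it in standard form is (alpha_1, alpha_2, alpha_5, alpha_3, alpha_7, alpha_6, alpha_4). So the algebra is type E_7.

E_7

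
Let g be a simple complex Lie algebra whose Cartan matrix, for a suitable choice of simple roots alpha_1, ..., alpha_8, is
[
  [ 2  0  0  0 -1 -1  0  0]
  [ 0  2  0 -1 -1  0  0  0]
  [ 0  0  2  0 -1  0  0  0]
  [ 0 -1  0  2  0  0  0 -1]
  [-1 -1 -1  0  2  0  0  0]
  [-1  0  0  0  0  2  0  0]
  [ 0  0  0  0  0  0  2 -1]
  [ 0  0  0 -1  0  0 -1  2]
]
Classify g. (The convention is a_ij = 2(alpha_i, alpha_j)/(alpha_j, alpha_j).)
E_8

The matrix has rank 8 with 2's on the diagonal. Reading the off-diagonal entries as Dynkin edges (a single edge where a_ij = a_ji = -1; a double or triple edge where a_ij * a_ji = 2 or 3), the diagram is a chain of 7 nodes with one extra node attached to the third node from one end (E_8). One simple-root ordering that puts it in standard form is (alpha_6, alpha_3, alpha_1, alpha_5, alpha_2, alpha_4, alpha_8, alpha_7). So the algebra is type E_8.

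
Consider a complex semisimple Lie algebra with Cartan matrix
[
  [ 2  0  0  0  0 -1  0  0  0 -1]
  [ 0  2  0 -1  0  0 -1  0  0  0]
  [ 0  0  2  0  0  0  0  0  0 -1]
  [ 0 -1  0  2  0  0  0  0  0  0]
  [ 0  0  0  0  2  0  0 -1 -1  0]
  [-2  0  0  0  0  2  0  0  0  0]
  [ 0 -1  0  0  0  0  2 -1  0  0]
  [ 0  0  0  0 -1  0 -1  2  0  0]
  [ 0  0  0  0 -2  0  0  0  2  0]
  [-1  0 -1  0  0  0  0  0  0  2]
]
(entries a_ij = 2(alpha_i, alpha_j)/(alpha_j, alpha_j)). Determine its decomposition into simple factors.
The diagram associated to this matrix has two connected components: the simple roots {alpha_1, alpha_3, alpha_6, alpha_10} form a chain of 4 nodes with a double edge at one end; the terminal node there is the unique long simple root (C_4), and {alpha_2, alpha_4, alpha_5, alpha_7, alpha_8, alpha_9} form a chain of 6 nodes with a double edge at one end; the terminal node there is the unique long simple root (C_6). A semisimple Lie algebra decomposes uniquely as the direct sum of simple ideals, one per connected component of its Dynkin diagram, so g ≅ C_4 ⊕ C_6 (dimension 36 + 78 = 114).

C_4 (sp(8)) + C_6 (sp(12))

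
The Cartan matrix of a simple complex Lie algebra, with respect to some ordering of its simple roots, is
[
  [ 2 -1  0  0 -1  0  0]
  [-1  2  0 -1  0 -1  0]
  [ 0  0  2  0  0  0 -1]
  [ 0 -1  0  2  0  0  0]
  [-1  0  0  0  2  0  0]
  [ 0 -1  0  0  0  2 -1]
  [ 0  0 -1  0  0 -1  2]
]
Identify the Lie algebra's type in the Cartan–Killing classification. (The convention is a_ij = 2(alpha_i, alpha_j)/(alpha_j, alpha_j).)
The matrix has rank 7 with 2's on the diagonal. Reading the off-diagonal entries as Dynkin edges (a single edge where a_ij = a_ji = -1; a double or triple edge where a_ij * a_ji = 2 or 3), the diagram is a chain of 6 nodes with one extra node attached to the third node from one end (E_7). One simple-root ordering that puts it in standard form is (alpha_5, alpha_4, alpha_1, alpha_2, alpha_6, alpha_7, alpha_3). So the algebra is type E_7.

E7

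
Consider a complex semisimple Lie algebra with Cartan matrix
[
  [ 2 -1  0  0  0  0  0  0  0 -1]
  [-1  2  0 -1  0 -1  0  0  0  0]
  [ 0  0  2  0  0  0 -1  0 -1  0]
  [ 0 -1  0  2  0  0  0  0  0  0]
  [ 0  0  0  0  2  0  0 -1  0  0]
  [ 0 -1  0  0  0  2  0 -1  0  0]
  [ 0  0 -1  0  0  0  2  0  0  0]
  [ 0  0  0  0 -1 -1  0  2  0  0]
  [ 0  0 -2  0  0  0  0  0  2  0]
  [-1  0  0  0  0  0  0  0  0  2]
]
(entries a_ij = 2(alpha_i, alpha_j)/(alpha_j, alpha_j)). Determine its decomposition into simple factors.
C3 + E7

The diagram associated to this matrix has two connected components: the simple roots {alpha_3, alpha_7, alpha_9} form a chain of 3 nodes with a double edge at one end; the terminal node there is the unique long simple root (C_3), and {alpha_1, alpha_2, alpha_4, alpha_5, alpha_6, alpha_8, alpha_10} form a chain of 6 nodes with one extra node attached to the third node from one end (E_7). A semisimple Lie algebra decomposes uniquely as the direct sum of simple ideals, one per connected component of its Dynkin diagram, so g ≅ C_3 ⊕ E_7 (dimension 21 + 133 = 154).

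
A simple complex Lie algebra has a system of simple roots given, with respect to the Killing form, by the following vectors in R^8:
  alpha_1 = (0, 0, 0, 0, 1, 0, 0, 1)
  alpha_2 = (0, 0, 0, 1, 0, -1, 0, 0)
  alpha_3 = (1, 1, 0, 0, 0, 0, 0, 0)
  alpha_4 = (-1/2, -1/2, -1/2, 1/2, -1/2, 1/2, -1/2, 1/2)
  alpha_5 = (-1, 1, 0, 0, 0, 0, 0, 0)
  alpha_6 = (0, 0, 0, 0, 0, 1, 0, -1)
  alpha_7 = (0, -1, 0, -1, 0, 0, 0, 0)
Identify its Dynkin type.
type E_7

Compute the Cartan integers a_ij = 2(alpha_i, alpha_j)/(alpha_j, alpha_j); the resulting 7x7 Cartan matrix is
[[2, 0, 0, 0, 0, -1, 0], [0, 2, 0, 0, 0, -1, -1], [0, 0, 2, -1, 0, 0, -1], [0, 0, -1, 2, 0, 0, 0], [0, 0, 0, 0, 2, 0, -1], [-1, -1, 0, 0, 0, 2, 0], [0, -1, -1, 0, -1, 0, 2]].
All simple roots have the same length, so the diagram is simply laced. The associated Dynkin diagram is a chain of 6 nodes with one extra node attached to the third node from one end (E_7), so the type is E_7.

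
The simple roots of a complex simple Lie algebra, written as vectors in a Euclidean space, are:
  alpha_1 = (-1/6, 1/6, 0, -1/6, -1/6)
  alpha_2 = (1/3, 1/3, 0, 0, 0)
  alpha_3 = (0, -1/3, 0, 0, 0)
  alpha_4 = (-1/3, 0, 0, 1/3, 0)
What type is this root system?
Compute the Cartan integers a_ij = 2(alpha_i, alpha_j)/(alpha_j, alpha_j); the resulting 4x4 Cartan matrix is
[[2, 0, -1, 0], [0, 2, -2, -1], [-1, -1, 2, 0], [0, -1, 0, 2]].
The roots have two lengths (squared-length ratio 2:1); the short ones are alpha_{1,3}. The associated Dynkin diagram is a chain of 4 nodes with a double edge between the middle two (F_4), so the type is F_4.

F_4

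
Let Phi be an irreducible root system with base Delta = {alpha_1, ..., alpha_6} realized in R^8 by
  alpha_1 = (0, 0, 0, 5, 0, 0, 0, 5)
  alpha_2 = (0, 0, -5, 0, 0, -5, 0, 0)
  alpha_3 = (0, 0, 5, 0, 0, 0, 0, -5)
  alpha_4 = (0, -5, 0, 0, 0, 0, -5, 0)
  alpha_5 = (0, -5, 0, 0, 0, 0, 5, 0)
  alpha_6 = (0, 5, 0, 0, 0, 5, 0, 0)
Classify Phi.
D_6

Compute the Cartan integers a_ij = 2(alpha_i, alpha_j)/(alpha_j, alpha_j); the resulting 6x6 Cartan matrix is
[[2, 0, -1, 0, 0, 0], [0, 2, -1, 0, 0, -1], [-1, -1, 2, 0, 0, 0], [0, 0, 0, 2, 0, -1], [0, 0, 0, 0, 2, -1], [0, -1, 0, -1, -1, 2]].
All simple roots have the same length, so the diagram is simply laced. The associated Dynkin diagram is a chain of 4 nodes with a fork of two nodes at one end (D_6), so the type is D_6 (the algebra so(12)).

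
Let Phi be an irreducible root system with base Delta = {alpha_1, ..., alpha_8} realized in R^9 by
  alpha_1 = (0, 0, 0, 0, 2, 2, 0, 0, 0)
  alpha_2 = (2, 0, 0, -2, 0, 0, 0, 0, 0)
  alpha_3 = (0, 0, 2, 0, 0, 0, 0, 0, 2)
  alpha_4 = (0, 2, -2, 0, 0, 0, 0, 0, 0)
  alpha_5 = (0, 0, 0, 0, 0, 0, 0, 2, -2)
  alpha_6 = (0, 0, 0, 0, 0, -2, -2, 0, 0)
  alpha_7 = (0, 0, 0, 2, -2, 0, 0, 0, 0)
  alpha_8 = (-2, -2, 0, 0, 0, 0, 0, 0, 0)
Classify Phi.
A8

Compute the Cartan integers a_ij = 2(alpha_i, alpha_j)/(alpha_j, alpha_j); the resulting 8x8 Cartan matrix is
[[2, 0, 0, 0, 0, -1, -1, 0], [0, 2, 0, 0, 0, 0, -1, -1], [0, 0, 2, -1, -1, 0, 0, 0], [0, 0, -1, 2, 0, 0, 0, -1], [0, 0, -1, 0, 2, 0, 0, 0], [-1, 0, 0, 0, 0, 2, 0, 0], [-1, -1, 0, 0, 0, 0, 2, 0], [0, -1, 0, -1, 0, 0, 0, 2]].
All simple roots have the same length, so the diagram is simply laced. The associated Dynkin diagram is a chain of 8 nodes with single edges (A_8), so the type is A_8 (the algebra sl(9)).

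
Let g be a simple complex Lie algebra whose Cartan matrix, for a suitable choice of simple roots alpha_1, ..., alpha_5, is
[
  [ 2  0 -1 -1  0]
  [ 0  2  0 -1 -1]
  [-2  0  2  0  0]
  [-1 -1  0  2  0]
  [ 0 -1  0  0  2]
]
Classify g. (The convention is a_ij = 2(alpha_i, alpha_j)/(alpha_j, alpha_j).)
C_5 (sp(10))

The matrix has rank 5 with 2's on the diagonal. Reading the off-diagonal entries as Dynkin edges (a single edge where a_ij = a_ji = -1; a double or triple edge where a_ij * a_ji = 2 or 3), the diagram is a chain of 5 nodes with a double edge at one end; the terminal node there is the unique long simple root (C_5). One simple-root ordering that puts it in standard form is (alpha_5, alpha_2, alpha_4, alpha_1, alpha_3). So the algebra is type C_5, i.e. sp(10).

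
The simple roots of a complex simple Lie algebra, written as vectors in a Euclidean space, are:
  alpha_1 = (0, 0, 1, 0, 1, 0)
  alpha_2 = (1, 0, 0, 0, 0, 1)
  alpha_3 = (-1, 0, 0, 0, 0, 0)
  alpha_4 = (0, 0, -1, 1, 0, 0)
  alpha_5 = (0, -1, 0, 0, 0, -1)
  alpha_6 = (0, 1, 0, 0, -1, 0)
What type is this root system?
B_6 (so(13))

Compute the Cartan integers a_ij = 2(alpha_i, alpha_j)/(alpha_j, alpha_j); the resulting 6x6 Cartan matrix is
[[2, 0, 0, -1, 0, -1], [0, 2, -2, 0, -1, 0], [0, -1, 2, 0, 0, 0], [-1, 0, 0, 2, 0, 0], [0, -1, 0, 0, 2, -1], [-1, 0, 0, 0, -1, 2]].
The roots have two lengths (squared-length ratio 2:1); the short ones are alpha_{3}. The associated Dynkin diagram is a chain of 6 nodes with a double edge at one end; the terminal node there is the unique short simple root (B_6), so the type is B_6 (the algebra so(13)).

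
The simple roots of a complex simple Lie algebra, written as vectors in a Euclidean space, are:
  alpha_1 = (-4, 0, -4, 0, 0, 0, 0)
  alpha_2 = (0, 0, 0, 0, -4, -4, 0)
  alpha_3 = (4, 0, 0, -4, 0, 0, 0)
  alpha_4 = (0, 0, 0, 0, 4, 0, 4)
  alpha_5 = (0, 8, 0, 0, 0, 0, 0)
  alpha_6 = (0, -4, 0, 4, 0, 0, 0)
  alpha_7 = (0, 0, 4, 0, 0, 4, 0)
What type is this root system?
C_7

Compute the Cartan integers a_ij = 2(alpha_i, alpha_j)/(alpha_j, alpha_j); the resulting 7x7 Cartan matrix is
[[2, 0, -1, 0, 0, 0, -1], [0, 2, 0, -1, 0, 0, -1], [-1, 0, 2, 0, 0, -1, 0], [0, -1, 0, 2, 0, 0, 0], [0, 0, 0, 0, 2, -2, 0], [0, 0, -1, 0, -1, 2, 0], [-1, -1, 0, 0, 0, 0, 2]].
The roots have two lengths (squared-length ratio 2:1); the short ones are alpha_{1,2,3,4,6,7}. The associated Dynkin diagram is a chain of 7 nodes with a double edge at one end; the terminal node there is the unique long simple root (C_7), so the type is C_7 (the algebra sp(14)).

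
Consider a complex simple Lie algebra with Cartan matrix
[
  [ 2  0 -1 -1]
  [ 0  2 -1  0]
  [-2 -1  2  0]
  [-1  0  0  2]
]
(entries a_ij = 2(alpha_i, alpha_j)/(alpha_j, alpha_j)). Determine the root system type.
The matrix has rank 4 with 2's on the diagonal. Reading the off-diagonal entries as Dynkin edges (a single edge where a_ij = a_ji = -1; a double or triple edge where a_ij * a_ji = 2 or 3), the diagram is a chain of 4 nodes with a double edge between the middle two (F_4). One simple-root ordering that puts it in standard form is (alpha_2, alpha_3, alpha_1, alpha_4). So the algebra is type F_4.

type F_4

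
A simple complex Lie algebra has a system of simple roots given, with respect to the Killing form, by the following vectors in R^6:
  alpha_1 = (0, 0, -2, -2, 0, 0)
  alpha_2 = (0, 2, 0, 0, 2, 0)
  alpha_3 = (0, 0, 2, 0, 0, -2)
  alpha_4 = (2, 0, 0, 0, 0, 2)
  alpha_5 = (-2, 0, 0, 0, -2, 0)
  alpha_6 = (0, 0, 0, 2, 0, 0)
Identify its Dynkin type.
Compute the Cartan integers a_ij = 2(alpha_i, alpha_j)/(alpha_j, alpha_j); the resulting 6x6 Cartan matrix is
[[2, 0, -1, 0, 0, -2], [0, 2, 0, 0, -1, 0], [-1, 0, 2, -1, 0, 0], [0, 0, -1, 2, -1, 0], [0, -1, 0, -1, 2, 0], [-1, 0, 0, 0, 0, 2]].
The roots have two lengths (squared-length ratio 2:1); the short ones are alpha_{6}. The associated Dynkin diagram is a chain of 6 nodes with a double edge at one end; the terminal node there is the unique short simple root (B_6), so the type is B_6 (the algebra so(13)).

B_6 (so(13))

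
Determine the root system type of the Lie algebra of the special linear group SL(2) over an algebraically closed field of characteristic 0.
A_1 (sl(2))

This is sl(2), which has dimension 2^2 - 1 = 3 and rank 2 - 1 = 1 (a Cartan subalgebra is the diagonal traceless matrices). In the classification of classical Lie algebras, the special linear algebra sl(n+1) has type A_n; here n = 1, so the Dynkin diagram is a chain of 1 nodes with single edges (A_1). Hence the type is A_1.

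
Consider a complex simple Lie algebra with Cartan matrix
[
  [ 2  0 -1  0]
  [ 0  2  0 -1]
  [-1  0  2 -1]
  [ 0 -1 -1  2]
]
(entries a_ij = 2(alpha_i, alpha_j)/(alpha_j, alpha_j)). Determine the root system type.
A4

The matrix has rank 4 with 2's on the diagonal. Reading the off-diagonal entries as Dynkin edges (a single edge where a_ij = a_ji = -1; a double or triple edge where a_ij * a_ji = 2 or 3), the diagram is a chain of 4 nodes with single edges (A_4). One simple-root ordering that puts it in standard form is (alpha_2, alpha_4, alpha_3, alpha_1). So the algebra is type A_4, i.e. sl(5).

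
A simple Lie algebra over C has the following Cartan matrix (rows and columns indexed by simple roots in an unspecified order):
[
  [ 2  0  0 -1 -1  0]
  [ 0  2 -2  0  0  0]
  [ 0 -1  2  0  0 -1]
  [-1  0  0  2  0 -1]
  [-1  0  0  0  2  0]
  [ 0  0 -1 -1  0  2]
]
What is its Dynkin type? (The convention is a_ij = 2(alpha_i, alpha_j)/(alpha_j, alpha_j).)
The matrix has rank 6 with 2's on the diagonal. Reading the off-diagonal entries as Dynkin edges (a single edge where a_ij = a_ji = -1; a double or triple edge where a_ij * a_ji = 2 or 3), the diagram is a chain of 6 nodes with a double edge at one end; the terminal node there is the unique long simple root (C_6). One simple-root ordering that puts it in standard form is (alpha_5, alpha_1, alpha_4, alpha_6, alpha_3, alpha_2). So the algebra is type C_6, i.e. sp(12).

type C_6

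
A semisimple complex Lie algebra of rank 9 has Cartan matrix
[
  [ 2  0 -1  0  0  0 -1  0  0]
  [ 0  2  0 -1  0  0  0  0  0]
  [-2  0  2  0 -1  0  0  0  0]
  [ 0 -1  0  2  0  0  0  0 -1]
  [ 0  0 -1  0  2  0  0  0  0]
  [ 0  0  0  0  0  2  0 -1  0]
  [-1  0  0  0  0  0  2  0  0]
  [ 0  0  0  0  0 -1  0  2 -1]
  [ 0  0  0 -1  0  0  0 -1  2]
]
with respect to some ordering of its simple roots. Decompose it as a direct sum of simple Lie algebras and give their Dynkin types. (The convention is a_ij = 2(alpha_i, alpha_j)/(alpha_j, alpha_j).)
type A_5 + type F_4

The diagram associated to this matrix has two connected components: the simple roots {alpha_2, alpha_4, alpha_6, alpha_8, alpha_9} form a chain of 5 nodes with single edges (A_5), and {alpha_1, alpha_3, alpha_5, alpha_7} form a chain of 4 nodes with a double edge between the middle two (F_4). A semisimple Lie algebra decomposes uniquely as the direct sum of simple ideals, one per connected component of its Dynkin diagram, so g ≅ A_5 ⊕ F_4 (dimension 35 + 52 = 87).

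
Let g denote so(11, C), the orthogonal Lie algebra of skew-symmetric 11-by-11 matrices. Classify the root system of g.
This is so(11) with 11 odd, which has dimension 11(11-1)/2 = 55 and rank (11-1)/2 = 5. In the classification of classical Lie algebras, the orthogonal algebra so(2n+1) in an odd number of variables has type B_n; here n = 5, so the Dynkin diagram is a chain of 5 nodes with a double edge at one end; the terminal node there is the unique short simple root (B_5). Hence the type is B_5.

B5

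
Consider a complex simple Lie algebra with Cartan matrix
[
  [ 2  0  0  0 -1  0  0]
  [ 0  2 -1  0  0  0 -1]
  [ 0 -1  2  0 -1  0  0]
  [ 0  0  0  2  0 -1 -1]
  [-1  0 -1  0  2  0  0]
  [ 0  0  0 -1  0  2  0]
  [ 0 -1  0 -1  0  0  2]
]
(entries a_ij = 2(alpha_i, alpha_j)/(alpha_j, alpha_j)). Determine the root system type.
A_7 (sl(8))

The matrix has rank 7 with 2's on the diagonal. Reading the off-diagonal entries as Dynkin edges (a single edge where a_ij = a_ji = -1; a double or triple edge where a_ij * a_ji = 2 or 3), the diagram is a chain of 7 nodes with single edges (A_7). One simple-root ordering that puts it in standard form is (alpha_6, alpha_4, alpha_7, alpha_2, alpha_3, alpha_5, alpha_1). So the algebra is type A_7, i.e. sl(8).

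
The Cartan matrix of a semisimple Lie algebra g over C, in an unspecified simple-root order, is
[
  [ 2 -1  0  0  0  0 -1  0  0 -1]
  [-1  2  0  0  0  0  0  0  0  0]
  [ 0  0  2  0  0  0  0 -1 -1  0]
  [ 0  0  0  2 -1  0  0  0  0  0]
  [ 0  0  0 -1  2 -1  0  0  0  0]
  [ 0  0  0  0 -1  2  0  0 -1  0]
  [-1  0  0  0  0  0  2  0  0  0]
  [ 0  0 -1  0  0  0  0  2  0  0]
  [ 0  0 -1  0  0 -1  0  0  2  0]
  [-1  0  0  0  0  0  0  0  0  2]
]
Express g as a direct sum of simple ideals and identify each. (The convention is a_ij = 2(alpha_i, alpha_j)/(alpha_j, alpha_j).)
A6 + D4

The diagram associated to this matrix has two connected components: the simple roots {alpha_3, alpha_4, alpha_5, alpha_6, alpha_8, alpha_9} form a chain of 6 nodes with single edges (A_6), and {alpha_1, alpha_2, alpha_7, alpha_10} form a chain of 2 nodes with a fork of two nodes at one end (D_4). A semisimple Lie algebra decomposes uniquely as the direct sum of simple ideals, one per connected component of its Dynkin diagram, so g ≅ A_6 ⊕ D_4 (dimension 48 + 28 = 76).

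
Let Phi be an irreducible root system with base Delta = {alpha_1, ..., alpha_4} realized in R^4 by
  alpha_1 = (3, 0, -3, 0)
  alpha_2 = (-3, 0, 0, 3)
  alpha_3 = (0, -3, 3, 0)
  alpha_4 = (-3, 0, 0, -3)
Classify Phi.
D_4

Compute the Cartan integers a_ij = 2(alpha_i, alpha_j)/(alpha_j, alpha_j); the resulting 4x4 Cartan matrix is
[[2, -1, -1, -1], [-1, 2, 0, 0], [-1, 0, 2, 0], [-1, 0, 0, 2]].
All simple roots have the same length, so the diagram is simply laced. The associated Dynkin diagram is a chain of 2 nodes with a fork of two nodes at one end (D_4), so the type is D_4 (the algebra so(8)).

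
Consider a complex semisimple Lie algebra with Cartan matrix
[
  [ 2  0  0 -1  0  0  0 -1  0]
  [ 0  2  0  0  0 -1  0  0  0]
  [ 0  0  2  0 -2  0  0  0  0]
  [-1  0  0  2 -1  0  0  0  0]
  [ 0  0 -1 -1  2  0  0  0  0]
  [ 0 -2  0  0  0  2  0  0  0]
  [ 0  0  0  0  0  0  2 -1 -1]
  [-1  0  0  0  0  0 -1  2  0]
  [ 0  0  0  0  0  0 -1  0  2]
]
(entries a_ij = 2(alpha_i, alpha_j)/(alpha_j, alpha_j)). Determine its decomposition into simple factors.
type B_2 + type C_7

The diagram associated to this matrix has two connected components: the simple roots {alpha_2, alpha_6} form a chain of 2 nodes with a double edge at one end; the terminal node there is the unique short simple root (B_2), and {alpha_1, alpha_3, alpha_4, alpha_5, alpha_7, alpha_8, alpha_9} form a chain of 7 nodes with a double edge at one end; the terminal node there is the unique long simple root (C_7). A semisimple Lie algebra decomposes uniquely as the direct sum of simple ideals, one per connected component of its Dynkin diagram, so g ≅ B_2 ⊕ C_7 (dimension 10 + 105 = 115).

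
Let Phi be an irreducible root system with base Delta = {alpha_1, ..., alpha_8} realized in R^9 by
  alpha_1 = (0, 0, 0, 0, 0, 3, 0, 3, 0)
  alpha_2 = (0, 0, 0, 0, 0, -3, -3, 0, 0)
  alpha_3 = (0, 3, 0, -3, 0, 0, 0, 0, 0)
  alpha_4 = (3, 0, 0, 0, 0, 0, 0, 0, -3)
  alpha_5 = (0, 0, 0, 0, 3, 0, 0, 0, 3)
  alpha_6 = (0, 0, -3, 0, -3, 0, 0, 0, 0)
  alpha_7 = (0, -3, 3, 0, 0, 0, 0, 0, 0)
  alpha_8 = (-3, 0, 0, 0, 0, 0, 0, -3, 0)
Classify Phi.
type A_8

Compute the Cartan integers a_ij = 2(alpha_i, alpha_j)/(alpha_j, alpha_j); the resulting 8x8 Cartan matrix is
[[2, -1, 0, 0, 0, 0, 0, -1], [-1, 2, 0, 0, 0, 0, 0, 0], [0, 0, 2, 0, 0, 0, -1, 0], [0, 0, 0, 2, -1, 0, 0, -1], [0, 0, 0, -1, 2, -1, 0, 0], [0, 0, 0, 0, -1, 2, -1, 0], [0, 0, -1, 0, 0, -1, 2, 0], [-1, 0, 0, -1, 0, 0, 0, 2]].
All simple roots have the same length, so the diagram is simply laced. The associated Dynkin diagram is a chain of 8 nodes with single edges (A_8), so the type is A_8 (the algebra sl(9)).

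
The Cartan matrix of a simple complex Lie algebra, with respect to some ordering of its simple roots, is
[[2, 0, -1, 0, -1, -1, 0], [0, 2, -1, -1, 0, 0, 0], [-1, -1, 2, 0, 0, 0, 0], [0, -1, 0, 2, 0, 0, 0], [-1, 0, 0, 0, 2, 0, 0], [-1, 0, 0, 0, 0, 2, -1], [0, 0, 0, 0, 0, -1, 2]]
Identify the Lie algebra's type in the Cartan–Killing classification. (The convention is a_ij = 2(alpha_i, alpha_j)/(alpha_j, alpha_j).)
E7

The matrix has rank 7 with 2's on the diagonal. Reading the off-diagonal entries as Dynkin edges (a single edge where a_ij = a_ji = -1; a double or triple edge where a_ij * a_ji = 2 or 3), the diagram is a chain of 6 nodes with one extra node attached to the third node from one end (E_7). One simple-root ordering that puts it in standard form is (alpha_7, alpha_5, alpha_6, alpha_1, alpha_3, alpha_2, alpha_4). So the algebra is type E_7.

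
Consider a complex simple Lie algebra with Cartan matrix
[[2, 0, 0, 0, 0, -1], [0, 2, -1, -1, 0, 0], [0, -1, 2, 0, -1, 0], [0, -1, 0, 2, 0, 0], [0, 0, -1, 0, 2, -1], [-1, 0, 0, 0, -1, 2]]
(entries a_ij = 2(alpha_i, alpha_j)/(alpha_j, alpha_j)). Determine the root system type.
type A_6

The matrix has rank 6 with 2's on the diagonal. Reading the off-diagonal entries as Dynkin edges (a single edge where a_ij = a_ji = -1; a double or triple edge where a_ij * a_ji = 2 or 3), the diagram is a chain of 6 nodes with single edges (A_6). One simple-root ordering that puts it in standard form is (alpha_1, alpha_6, alpha_5, alpha_3, alpha_2, alpha_4). So the algebra is type A_6, i.e. sl(7).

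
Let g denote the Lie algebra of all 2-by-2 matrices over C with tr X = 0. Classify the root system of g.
This is sl(2), which has dimension 2^2 - 1 = 3 and rank 2 - 1 = 1 (a Cartan subalgebra is the diagonal traceless matrices). In the classification of classical Lie algebras, the special linear algebra sl(n+1) has type A_n; here n = 1, so the Dynkin diagram is a chain of 1 nodes with single edges (A_1). Hence the type is A_1.

A1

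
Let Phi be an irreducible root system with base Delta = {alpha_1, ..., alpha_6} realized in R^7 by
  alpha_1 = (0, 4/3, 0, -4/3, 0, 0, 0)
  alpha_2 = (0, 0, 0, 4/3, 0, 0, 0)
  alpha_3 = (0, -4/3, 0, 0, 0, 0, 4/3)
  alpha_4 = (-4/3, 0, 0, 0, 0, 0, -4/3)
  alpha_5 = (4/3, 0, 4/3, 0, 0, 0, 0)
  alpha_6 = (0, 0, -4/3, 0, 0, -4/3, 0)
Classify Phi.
B6

Compute the Cartan integers a_ij = 2(alpha_i, alpha_j)/(alpha_j, alpha_j); the resulting 6x6 Cartan matrix is
[[2, -2, -1, 0, 0, 0], [-1, 2, 0, 0, 0, 0], [-1, 0, 2, -1, 0, 0], [0, 0, -1, 2, -1, 0], [0, 0, 0, -1, 2, -1], [0, 0, 0, 0, -1, 2]].
The roots have two lengths (squared-length ratio 2:1); the short ones are alpha_{2}. The associated Dynkin diagram is a chain of 6 nodes with a double edge at one end; the terminal node there is the unique short simple root (B_6), so the type is B_6 (the algebra so(13)).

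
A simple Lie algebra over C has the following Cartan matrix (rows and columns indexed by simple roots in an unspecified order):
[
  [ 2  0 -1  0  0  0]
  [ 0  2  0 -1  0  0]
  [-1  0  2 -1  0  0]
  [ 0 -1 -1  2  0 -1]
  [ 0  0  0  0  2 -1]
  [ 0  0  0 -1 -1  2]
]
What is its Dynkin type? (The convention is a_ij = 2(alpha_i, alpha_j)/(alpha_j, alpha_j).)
type E_6

The matrix has rank 6 with 2's on the diagonal. Reading the off-diagonal entries as Dynkin edges (a single edge where a_ij = a_ji = -1; a double or triple edge where a_ij * a_ji = 2 or 3), the diagram is a chain of 5 nodes with one extra node attached to the third node from one end (E_6). One simple-root ordering that puts it in standard form is (alpha_1, alpha_2, alpha_3, alpha_4, alpha_6, alpha_5). So the algebra is type E_6.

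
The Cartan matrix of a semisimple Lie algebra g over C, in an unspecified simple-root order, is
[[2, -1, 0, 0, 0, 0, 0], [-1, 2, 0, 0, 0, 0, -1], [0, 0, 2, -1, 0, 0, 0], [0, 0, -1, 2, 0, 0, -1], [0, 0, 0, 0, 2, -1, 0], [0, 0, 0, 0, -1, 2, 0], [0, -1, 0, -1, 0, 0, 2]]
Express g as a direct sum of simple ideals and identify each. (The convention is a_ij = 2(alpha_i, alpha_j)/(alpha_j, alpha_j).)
The diagram associated to this matrix has two connected components: the simple roots {alpha_5, alpha_6} form a chain of 2 nodes with single edges (A_2), and {alpha_1, alpha_2, alpha_3, alpha_4, alpha_7} form a chain of 5 nodes with single edges (A_5). A semisimple Lie algebra decomposes uniquely as the direct sum of simple ideals, one per connected component of its Dynkin diagram, so g ≅ A_2 ⊕ A_5 (dimension 8 + 35 = 43).

A_2 ⊕ A_5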